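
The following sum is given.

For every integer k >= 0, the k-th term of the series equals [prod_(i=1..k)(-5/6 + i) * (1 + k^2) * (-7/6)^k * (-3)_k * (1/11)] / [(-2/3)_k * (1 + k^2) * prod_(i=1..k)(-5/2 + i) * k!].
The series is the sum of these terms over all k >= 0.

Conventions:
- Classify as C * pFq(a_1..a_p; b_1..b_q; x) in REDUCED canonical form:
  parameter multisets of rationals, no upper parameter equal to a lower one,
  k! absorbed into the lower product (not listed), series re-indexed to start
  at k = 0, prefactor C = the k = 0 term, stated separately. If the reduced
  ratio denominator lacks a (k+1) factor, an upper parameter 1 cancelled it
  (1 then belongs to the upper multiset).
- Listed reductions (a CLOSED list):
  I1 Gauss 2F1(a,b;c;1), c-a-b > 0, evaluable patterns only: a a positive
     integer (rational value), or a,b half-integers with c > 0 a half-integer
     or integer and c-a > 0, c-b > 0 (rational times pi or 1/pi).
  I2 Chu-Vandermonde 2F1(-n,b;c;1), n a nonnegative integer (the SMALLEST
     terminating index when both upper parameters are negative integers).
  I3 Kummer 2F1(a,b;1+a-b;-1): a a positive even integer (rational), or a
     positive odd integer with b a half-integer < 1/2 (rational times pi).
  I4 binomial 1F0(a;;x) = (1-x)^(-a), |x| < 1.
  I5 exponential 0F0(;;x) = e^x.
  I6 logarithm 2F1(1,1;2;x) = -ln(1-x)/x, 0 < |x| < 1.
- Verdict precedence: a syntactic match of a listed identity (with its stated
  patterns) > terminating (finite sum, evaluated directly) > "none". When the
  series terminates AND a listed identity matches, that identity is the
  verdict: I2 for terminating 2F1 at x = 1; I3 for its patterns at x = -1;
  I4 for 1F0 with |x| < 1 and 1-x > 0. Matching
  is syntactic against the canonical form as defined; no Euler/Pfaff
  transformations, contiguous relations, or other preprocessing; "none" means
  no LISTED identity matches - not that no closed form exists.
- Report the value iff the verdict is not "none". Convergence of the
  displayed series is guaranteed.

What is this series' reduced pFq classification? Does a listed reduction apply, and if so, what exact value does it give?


Prefactor 1/11, argument -7/6: 2F2 with upper {-3, 1/6} over lower {-3/2, -2/3}. Verdict: terminating (-3 upstairs). 4 nonzero terms in all; added directly. Hence: -47701/57024.

First insight: from the first term 1/11: the running product (C = 1/11, x = -7/6) telescopes to a rising factorial.
Consecutive-term ratio: r(k) = (-7/6) * (k-3) (k+1/6) / [(k-3/2) (k-2/3) (k+1)] - rational in k, leading ratio (-7/6); with t_0 = 1/11, classification follows.


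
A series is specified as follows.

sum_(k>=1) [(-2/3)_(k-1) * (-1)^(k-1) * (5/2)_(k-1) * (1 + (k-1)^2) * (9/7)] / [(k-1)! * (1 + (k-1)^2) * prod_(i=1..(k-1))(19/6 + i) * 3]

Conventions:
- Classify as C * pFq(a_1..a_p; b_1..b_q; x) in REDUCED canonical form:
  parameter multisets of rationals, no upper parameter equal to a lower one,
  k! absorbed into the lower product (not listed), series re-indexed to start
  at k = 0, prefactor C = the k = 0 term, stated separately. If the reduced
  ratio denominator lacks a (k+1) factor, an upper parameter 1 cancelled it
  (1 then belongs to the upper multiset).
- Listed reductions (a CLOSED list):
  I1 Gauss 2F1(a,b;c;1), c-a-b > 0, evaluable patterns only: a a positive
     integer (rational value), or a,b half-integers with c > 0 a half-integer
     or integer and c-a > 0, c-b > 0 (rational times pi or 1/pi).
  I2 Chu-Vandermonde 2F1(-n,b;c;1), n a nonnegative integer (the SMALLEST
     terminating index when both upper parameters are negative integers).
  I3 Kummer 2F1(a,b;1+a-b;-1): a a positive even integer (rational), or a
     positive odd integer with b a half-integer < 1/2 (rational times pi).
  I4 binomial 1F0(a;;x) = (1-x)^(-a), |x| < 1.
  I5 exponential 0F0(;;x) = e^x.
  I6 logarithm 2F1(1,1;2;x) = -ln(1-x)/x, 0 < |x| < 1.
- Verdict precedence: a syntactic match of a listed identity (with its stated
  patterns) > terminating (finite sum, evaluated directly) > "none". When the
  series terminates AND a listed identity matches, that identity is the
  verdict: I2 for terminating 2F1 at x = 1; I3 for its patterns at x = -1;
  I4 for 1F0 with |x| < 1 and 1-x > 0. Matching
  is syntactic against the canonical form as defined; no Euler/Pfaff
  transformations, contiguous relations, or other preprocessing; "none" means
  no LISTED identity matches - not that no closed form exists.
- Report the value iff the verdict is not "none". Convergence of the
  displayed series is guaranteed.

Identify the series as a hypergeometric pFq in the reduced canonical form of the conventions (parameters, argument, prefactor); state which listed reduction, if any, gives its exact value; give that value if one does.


Structural cue: t_0 = 3/7 here, and the factor k^2 + 1 cancels (top and bottom), leaving prefactor 3/7.
Consecutive-term ratio: r(k) = (-1) * (k-2/3) (k+5/2) / [(k+25/6) (k+1)] - rational; roots negated = parameters, x = (-1), C = 3/7.

The series (x = -1) is 2F1: upper {-2/3, 5/2}, lower {25/6}, prefactor 3/7. Verdict: none. Every listed pattern misses the 2F1 form at -1, upper {-2/3, 5/2}.


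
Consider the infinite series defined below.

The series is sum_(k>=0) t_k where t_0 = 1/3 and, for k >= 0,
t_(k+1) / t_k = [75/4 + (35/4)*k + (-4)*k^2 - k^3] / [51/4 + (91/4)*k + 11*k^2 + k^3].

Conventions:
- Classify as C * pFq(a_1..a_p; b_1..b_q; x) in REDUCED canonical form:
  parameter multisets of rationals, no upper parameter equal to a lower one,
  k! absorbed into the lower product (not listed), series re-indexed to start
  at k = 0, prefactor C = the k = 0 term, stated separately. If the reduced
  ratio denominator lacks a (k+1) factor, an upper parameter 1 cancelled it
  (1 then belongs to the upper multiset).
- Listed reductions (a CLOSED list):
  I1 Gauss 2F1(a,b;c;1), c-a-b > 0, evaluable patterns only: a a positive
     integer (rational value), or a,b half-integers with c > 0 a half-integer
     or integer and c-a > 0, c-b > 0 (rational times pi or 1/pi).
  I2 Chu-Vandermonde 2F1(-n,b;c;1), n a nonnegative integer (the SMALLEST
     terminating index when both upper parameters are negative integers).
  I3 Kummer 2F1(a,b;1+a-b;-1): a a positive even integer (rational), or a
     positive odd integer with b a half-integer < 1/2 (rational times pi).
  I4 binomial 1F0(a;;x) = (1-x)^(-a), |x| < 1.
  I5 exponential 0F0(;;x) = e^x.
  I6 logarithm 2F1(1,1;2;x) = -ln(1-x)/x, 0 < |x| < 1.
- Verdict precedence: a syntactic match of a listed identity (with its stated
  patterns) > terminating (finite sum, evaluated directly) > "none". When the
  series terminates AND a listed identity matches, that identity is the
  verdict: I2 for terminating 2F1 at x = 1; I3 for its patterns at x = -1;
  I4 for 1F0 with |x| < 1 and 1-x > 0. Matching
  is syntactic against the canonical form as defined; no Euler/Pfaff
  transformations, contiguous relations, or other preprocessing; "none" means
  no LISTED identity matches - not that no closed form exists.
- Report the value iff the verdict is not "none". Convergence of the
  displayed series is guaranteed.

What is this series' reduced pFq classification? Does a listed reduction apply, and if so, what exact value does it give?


First insight: with t_0 = 1/3, cancel k + 3/2 from the displayed ratio first; then C = 1/3.
Consecutive-term ratio: r(k) = (-1) * (k-5/2) (k+5) / [(k+17/2) (k+1)] ; factor over Q: parameters, x = (-1), and C = 1/3.

Classification (C = 1/3): 2F1 with upper {-5/2, 5}, lower {17/2}, argument x = -1. Verdict: Kummer (I3) fires (x = -1; c = 17/2 equals 1+a-b for upper {-5/2, 5}: listed pattern). Exact value: (45045/131072) * pi.


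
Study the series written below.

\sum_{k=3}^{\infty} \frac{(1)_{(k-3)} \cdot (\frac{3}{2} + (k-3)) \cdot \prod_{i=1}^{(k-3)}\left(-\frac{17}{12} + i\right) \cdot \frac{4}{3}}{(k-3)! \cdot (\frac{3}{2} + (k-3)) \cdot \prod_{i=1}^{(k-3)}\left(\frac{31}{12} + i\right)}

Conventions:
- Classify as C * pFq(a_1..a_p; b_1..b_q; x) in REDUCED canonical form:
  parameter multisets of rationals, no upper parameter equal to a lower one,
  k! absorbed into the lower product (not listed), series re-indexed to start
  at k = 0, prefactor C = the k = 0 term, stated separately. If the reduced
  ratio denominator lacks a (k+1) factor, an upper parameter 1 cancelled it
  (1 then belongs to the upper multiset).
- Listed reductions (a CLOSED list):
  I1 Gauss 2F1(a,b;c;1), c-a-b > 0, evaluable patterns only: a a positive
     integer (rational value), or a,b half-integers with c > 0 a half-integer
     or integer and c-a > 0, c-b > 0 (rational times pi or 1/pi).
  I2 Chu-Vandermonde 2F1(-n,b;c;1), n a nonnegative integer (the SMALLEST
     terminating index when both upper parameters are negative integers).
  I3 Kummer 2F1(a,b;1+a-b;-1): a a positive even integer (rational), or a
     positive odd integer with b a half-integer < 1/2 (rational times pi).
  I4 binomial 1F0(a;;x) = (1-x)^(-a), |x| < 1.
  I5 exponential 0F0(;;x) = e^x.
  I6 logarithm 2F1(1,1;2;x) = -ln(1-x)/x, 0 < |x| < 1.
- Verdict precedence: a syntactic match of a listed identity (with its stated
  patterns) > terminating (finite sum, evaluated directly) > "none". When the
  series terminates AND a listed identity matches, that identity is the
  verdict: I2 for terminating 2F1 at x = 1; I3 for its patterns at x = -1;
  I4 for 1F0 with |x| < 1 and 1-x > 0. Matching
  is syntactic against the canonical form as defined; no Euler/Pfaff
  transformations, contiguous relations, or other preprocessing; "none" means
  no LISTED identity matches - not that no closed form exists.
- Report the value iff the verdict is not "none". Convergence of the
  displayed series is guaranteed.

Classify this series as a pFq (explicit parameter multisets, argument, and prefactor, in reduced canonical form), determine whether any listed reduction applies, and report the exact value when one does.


This is \frac{4}{3} * 2F1(-\frac{5}{12}, 1; \frac{43}{12}; 1) in reduced canonical form. Verdict: the Gauss summation I1 applies (x = 1: the Gamma ratio telescopes since c-a-b = 3 > 0 and a = 1 in Z>0). Exact value: \frac{31}{27}.

Key step: with t_0 = \frac{4}{3}, striking the common factor k + 3/2 reduces the term (prefactor 4/3).
Consecutive-term ratio: r(k) = 1 * (k-\frac{5}{12}) (k+1) / [(k+\frac{43}{12}) (k+1)] - rational in k, leading ratio 1; with t_0 = \frac{4}{3}, classification follows.


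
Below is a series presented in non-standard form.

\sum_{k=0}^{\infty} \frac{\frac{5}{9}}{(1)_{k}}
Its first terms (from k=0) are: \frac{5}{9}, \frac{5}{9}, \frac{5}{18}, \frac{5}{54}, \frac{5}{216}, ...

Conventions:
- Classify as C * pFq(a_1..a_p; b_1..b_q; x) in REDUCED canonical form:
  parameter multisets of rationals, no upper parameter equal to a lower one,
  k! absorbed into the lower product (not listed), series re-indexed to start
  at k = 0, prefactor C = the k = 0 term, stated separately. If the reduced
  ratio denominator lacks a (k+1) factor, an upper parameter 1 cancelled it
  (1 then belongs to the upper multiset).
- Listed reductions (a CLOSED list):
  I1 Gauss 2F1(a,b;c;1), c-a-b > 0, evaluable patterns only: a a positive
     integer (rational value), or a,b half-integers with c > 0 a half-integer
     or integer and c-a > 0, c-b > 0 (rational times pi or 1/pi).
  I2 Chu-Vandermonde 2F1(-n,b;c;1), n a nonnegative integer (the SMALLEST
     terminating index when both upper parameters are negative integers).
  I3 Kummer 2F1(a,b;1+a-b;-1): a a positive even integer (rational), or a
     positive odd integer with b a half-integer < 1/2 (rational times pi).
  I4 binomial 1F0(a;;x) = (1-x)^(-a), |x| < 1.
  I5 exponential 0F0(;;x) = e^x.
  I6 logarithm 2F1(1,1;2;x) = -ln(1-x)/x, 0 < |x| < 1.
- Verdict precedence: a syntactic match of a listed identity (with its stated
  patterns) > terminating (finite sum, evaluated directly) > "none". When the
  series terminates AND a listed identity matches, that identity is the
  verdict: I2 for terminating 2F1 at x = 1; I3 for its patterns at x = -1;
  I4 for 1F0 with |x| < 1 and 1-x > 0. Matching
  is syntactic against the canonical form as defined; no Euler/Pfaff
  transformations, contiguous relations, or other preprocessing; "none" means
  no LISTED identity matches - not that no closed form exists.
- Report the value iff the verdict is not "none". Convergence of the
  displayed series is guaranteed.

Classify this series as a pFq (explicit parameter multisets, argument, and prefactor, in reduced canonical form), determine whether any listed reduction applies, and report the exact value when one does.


Classification (C = \frac{5}{9}): 0F0 with upper {-}, lower {-}, argument x = 1. Verdict: this is the I5 exponential reduction (the 0F0 exponential series at x = 1). Hence: \frac{5}{9} \cdot e^{1}.

First insight: with t_0 = \frac{5}{9}, (1)_k (C = 5/9, x = 1) is k! itself.
Adjacent-term ratio: r(k) = 1 * 1 / [(k+1)] ; factor over Q: parameters, x = 1, and C = \frac{5}{9}.


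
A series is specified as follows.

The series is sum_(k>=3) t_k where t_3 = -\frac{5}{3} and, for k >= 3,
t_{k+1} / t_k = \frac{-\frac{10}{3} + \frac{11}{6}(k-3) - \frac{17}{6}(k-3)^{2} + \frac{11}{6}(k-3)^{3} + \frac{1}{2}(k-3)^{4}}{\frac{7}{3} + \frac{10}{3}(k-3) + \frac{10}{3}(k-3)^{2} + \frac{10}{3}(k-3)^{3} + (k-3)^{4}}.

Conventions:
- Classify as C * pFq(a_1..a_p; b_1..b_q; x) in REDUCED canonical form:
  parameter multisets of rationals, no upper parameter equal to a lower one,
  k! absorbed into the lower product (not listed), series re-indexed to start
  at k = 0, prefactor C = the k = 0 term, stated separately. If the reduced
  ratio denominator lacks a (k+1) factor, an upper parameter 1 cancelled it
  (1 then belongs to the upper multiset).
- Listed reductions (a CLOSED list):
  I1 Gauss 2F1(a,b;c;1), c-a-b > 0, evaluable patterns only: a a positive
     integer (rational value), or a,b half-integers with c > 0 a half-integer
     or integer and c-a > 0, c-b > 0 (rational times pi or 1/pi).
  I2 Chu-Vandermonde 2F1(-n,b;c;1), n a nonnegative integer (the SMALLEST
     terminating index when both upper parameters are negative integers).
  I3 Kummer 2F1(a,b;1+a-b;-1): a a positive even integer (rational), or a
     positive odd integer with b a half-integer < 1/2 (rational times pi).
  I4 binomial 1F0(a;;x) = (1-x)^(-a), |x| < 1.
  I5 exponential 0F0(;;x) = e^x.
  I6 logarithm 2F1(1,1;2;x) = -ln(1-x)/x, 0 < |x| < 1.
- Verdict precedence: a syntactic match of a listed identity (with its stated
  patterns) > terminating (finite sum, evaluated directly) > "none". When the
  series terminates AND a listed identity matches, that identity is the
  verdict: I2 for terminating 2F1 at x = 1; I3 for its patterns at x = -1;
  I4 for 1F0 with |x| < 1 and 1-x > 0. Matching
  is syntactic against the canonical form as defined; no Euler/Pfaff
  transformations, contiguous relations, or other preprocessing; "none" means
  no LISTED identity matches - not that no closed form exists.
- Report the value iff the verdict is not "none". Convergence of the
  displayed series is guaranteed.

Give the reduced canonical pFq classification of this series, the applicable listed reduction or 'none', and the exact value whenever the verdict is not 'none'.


The series (x = \frac{1}{2}) is 2F1: upper {-\frac{4}{3}, 5}, lower {\frac{7}{3}}, prefactor -\frac{5}{3}. Verdict: none. A 2F1 with upper {-\frac{4}{3}, 5} fits none of I1-I6 at x = \frac{1}{2}; the sum runs forever.

Key observation: from the first term -\frac{5}{3}: factor the ratio over Q (C = -5/3, x = 1/2): negated roots = parameters.
Term ratio: r(k) = \frac{1}{2} * (k-\frac{4}{3}) (k+5) / [(k+\frac{7}{3}) (k+1)] - rational in k. x = \frac{1}{2}; t_0 = -\frac{5}{3}; negate the roots.


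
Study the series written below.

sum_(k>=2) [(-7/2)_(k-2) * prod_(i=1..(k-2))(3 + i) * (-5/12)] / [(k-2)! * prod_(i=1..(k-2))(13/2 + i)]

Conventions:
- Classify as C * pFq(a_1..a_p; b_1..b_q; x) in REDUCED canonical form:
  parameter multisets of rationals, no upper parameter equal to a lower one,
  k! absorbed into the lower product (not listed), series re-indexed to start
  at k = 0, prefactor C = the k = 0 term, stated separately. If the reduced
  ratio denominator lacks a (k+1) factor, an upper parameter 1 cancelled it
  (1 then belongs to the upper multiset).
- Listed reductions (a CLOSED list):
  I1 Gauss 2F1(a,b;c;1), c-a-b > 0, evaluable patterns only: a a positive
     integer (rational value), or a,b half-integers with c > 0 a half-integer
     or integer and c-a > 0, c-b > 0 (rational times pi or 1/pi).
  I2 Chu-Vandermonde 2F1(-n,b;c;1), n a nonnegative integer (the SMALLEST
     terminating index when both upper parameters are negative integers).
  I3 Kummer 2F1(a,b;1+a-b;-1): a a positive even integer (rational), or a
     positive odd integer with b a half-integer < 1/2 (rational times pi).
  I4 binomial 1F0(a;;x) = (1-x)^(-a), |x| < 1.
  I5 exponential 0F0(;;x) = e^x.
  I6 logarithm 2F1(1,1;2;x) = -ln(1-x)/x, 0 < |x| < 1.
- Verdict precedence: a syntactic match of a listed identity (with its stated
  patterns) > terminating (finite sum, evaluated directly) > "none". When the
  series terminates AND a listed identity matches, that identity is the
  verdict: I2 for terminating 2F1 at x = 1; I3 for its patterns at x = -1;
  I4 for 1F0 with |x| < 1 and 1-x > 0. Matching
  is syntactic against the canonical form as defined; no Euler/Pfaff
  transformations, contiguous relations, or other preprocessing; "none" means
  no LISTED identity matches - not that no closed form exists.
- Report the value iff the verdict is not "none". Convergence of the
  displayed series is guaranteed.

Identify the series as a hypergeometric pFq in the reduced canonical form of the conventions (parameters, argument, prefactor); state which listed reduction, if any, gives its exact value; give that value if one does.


x = 1 here; the reduced form reads 2F1, upper {-7/2, 4}, lower {15/2}, C = -5/12. Verdict at x = 1: Gauss (I1, integer-parameter pattern) matches (x = 1: the Gamma ratio telescopes since c-a-b = 7 > 0 and a = 4 in Z>0). Hence: -143/3072.

Key observation: t_0 = -5/12 here, and the lower running product (C = -5/12, x = 1) is a rising factorial.
Term ratio: r(k) = 1 * (k-7/2) (k+4) / [(k+15/2) (k+1)] - rational; roots negated = parameters, x = 1, C = -5/12.


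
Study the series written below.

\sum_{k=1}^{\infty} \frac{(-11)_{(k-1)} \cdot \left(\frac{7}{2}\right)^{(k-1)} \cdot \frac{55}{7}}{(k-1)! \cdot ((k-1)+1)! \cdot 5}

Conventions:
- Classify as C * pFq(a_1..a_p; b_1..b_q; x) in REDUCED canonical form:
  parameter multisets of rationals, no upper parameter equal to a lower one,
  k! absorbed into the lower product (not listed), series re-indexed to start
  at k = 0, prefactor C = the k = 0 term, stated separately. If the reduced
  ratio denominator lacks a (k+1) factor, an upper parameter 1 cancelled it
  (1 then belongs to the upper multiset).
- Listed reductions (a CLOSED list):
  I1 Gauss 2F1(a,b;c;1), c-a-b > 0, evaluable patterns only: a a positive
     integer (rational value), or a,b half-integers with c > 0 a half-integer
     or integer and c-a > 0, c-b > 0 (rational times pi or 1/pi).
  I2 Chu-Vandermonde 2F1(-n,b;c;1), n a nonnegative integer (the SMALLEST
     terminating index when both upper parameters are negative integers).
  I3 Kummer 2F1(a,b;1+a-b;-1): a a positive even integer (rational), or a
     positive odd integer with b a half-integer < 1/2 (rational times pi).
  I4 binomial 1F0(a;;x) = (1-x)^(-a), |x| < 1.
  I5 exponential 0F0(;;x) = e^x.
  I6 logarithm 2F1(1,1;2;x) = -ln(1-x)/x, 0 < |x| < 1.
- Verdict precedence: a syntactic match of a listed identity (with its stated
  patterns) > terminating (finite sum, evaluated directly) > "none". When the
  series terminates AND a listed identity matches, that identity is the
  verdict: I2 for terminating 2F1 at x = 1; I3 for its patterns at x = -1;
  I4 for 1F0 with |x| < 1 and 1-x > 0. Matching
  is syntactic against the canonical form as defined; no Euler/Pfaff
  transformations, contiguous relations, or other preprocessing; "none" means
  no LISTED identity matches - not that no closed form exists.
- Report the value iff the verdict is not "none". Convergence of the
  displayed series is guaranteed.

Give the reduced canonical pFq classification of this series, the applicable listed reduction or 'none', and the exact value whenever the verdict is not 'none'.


x = \frac{7}{2} here; the reduced form reads 1F1, upper {-11}, lower {2}, C = \frac{11}{7}. Verdict: terminating - no listed pattern fits, but -11 in the upper list cuts the series at k = 11; direct evaluation. Sum: -\frac{13986605161}{89181388800}.

Key observation: with t_0 = \frac{11}{7}, the constant factors (C = 11/7) combine into one prefactor.
Step ratio: r(k) = \frac{7}{2} * (k-11) / [(k+2) (k+1)] - rational in k, leading ratio \frac{7}{2}; with t_0 = \frac{11}{7}, classification follows.


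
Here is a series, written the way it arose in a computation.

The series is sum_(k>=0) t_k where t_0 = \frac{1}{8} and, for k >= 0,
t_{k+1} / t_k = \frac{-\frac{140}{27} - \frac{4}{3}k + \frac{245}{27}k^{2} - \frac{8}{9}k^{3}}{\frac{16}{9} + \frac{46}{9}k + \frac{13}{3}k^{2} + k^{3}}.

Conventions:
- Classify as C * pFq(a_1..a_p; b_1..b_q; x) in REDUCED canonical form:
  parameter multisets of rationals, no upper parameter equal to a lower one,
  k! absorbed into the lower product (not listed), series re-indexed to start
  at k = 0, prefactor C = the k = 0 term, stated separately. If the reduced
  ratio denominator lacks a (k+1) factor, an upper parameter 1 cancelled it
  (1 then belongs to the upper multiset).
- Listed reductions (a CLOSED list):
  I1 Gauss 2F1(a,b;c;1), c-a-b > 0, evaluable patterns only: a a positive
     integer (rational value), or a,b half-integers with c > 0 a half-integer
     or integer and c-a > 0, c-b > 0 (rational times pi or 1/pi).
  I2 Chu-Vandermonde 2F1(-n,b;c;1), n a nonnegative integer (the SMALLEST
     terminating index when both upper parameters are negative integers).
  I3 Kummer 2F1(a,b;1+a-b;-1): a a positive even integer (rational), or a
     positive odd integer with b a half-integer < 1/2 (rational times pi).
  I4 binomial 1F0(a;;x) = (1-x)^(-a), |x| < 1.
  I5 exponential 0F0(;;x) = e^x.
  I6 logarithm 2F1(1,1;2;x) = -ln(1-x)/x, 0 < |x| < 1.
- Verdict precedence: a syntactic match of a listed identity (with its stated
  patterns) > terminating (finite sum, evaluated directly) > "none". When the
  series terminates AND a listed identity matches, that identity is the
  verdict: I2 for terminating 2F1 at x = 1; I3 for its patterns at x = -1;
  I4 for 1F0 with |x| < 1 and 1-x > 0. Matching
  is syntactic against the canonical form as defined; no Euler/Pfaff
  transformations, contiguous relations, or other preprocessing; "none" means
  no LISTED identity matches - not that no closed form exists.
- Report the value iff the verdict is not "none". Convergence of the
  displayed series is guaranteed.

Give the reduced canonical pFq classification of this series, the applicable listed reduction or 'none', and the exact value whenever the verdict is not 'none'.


Prefactor \frac{1}{8}, argument -\frac{8}{9}: 2F1 with upper {-10, -\frac{7}{8}} over lower {\frac{8}{3}}. Verdict: terminating. (-10)_k vanishes past k = 10, leaving a 11-term sum, computed directly. Its exact value is -\frac{790848444341}{2278449119232}.

Key step: t_0 being \frac{1}{8}, the expanded ratio factors over Q; C = 1/8, x = -8/9, roots give parameters.
Step ratio: r(k) = -\frac{8}{9} * (k-10) (k-\frac{7}{8}) / [(k+\frac{8}{3}) (k+1)] - poly over poly, x = -\frac{8}{9} from leading terms; C = \frac{1}{8} at k = 0.


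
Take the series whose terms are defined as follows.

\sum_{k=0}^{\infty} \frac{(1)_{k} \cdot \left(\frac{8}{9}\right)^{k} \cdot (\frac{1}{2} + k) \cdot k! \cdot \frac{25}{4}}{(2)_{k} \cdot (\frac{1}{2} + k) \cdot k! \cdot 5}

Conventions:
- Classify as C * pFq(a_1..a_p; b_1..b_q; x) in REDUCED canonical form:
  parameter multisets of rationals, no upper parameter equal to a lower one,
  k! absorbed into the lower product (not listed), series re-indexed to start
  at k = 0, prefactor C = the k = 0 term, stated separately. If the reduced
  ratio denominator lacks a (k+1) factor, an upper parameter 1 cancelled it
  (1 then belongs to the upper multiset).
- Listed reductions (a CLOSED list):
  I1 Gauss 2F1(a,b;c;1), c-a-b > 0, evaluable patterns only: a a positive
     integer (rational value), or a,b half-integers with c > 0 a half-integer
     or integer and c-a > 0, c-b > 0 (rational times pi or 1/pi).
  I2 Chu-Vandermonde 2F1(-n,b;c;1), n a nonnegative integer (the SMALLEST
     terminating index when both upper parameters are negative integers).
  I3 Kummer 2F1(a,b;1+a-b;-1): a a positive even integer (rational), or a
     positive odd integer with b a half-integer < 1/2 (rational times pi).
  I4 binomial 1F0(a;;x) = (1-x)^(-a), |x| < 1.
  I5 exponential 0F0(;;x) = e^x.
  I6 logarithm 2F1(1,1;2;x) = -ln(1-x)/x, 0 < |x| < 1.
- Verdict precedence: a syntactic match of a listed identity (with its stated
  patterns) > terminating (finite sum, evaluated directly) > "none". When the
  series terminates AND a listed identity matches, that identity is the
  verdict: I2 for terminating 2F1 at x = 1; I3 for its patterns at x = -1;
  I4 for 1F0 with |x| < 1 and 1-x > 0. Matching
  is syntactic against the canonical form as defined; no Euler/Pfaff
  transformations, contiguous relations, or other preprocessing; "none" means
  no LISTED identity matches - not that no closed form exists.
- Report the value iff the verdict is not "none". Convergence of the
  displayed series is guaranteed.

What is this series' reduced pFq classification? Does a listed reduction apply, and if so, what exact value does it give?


The series (x = \frac{8}{9}) is 2F1: upper {1, 1}, lower {2}, prefactor \frac{5}{4}. Verdict: logarithm (I6) matches (the logarithm: parameters (1,1;2), x = \frac{8}{9}). Exact value: \left(-\frac{45}{32}\right) \cdot \ln\left(\frac{1}{9}\right).

First insight: x = \frac{8}{9} and the constant factors (prefactor 5/4) combine into one prefactor.
Adjacent-term ratio: r(k) = \frac{8}{9} * (k+1) (k+1) / [(k+2) (k+1)] - rational; roots negated = parameters, x = \frac{8}{9}, C = \frac{5}{4}.


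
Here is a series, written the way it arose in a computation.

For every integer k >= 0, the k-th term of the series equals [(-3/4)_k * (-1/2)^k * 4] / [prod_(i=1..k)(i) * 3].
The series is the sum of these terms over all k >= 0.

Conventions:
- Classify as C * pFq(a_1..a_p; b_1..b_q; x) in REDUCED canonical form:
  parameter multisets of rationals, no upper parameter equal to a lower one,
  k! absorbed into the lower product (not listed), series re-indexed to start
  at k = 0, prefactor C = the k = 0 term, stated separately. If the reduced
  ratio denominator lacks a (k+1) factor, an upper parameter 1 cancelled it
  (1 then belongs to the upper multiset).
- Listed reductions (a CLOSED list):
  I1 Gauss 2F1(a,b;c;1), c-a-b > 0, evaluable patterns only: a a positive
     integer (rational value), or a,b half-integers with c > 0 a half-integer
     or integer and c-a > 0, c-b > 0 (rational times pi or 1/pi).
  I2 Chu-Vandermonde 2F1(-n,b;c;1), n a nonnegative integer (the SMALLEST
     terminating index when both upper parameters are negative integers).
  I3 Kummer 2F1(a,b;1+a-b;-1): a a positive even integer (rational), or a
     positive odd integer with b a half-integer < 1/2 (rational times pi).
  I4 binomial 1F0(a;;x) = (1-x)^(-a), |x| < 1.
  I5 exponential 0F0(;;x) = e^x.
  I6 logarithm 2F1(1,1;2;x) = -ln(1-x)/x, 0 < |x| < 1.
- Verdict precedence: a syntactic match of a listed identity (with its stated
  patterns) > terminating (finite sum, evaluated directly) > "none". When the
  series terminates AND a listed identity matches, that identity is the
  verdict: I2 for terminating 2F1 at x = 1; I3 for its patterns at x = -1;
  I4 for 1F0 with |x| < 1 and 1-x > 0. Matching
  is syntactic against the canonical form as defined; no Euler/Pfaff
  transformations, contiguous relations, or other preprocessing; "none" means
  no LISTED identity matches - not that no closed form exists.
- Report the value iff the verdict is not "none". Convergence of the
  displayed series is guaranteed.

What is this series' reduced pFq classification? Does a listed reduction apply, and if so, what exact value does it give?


This is 4/3 * 1F0(-3/4; -; -1/2) in reduced canonical form. Verdict: the binomial series (I4) applies (the 1F0 binomial series: exponent 3/4, x = -1/2). Exact value: (4/3) * (3/2)^(3/4).

The tell: t_0 = 4/3 here, and the constant factors (prefactor 4/3) combine into one prefactor.
Step ratio: r(k) = (-1/2) * (k-3/4) / [(k+1)] - rational; roots negated = parameters, x = (-1/2), C = 4/3.


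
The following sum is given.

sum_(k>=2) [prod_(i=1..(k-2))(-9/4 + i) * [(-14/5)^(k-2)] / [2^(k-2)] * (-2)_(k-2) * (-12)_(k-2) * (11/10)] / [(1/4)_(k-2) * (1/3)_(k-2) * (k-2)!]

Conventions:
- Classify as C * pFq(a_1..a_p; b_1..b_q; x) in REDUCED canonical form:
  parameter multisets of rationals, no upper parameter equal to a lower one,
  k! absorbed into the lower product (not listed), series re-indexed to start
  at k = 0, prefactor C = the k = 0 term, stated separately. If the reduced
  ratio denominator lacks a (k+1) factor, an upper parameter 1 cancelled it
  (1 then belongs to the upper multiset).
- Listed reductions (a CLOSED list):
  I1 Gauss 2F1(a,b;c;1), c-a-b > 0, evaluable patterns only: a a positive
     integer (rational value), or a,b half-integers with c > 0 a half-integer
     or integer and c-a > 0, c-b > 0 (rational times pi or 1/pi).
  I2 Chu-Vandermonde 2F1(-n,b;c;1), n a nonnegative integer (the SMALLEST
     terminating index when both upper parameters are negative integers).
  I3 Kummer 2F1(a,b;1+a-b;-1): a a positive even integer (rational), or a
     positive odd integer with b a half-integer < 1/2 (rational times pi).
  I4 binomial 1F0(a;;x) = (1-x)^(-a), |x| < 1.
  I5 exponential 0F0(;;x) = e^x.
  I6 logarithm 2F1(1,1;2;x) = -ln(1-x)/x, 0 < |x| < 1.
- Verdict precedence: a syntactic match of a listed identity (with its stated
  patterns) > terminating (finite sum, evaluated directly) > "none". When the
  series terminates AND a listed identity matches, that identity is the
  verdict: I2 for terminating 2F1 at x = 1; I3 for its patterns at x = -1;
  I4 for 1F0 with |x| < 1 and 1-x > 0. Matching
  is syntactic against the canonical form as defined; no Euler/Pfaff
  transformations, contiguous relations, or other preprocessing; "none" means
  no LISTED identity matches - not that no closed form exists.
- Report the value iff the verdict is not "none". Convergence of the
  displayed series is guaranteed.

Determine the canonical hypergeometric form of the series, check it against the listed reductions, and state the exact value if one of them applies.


With C = 11/10: the canonical form is 3F2(-12, -2, -5/4; 1/4, 1/3; -7/5). Verdict: terminating - no listed pattern fits, but -2 in the upper list cuts the series at k = 2; direct evaluation. Its exact value is 149479/125.

The tell: x = (-7/5) and the two k-th powers (C = 11/10) combine into one argument.
Consecutive-term ratio: r(k) = (-7/5) * (k-12) (k-2) (k-5/4) / [(k+1/4) (k+1/3) (k+1)] - rational; roots negated = parameters, x = (-7/5), C = 11/10.


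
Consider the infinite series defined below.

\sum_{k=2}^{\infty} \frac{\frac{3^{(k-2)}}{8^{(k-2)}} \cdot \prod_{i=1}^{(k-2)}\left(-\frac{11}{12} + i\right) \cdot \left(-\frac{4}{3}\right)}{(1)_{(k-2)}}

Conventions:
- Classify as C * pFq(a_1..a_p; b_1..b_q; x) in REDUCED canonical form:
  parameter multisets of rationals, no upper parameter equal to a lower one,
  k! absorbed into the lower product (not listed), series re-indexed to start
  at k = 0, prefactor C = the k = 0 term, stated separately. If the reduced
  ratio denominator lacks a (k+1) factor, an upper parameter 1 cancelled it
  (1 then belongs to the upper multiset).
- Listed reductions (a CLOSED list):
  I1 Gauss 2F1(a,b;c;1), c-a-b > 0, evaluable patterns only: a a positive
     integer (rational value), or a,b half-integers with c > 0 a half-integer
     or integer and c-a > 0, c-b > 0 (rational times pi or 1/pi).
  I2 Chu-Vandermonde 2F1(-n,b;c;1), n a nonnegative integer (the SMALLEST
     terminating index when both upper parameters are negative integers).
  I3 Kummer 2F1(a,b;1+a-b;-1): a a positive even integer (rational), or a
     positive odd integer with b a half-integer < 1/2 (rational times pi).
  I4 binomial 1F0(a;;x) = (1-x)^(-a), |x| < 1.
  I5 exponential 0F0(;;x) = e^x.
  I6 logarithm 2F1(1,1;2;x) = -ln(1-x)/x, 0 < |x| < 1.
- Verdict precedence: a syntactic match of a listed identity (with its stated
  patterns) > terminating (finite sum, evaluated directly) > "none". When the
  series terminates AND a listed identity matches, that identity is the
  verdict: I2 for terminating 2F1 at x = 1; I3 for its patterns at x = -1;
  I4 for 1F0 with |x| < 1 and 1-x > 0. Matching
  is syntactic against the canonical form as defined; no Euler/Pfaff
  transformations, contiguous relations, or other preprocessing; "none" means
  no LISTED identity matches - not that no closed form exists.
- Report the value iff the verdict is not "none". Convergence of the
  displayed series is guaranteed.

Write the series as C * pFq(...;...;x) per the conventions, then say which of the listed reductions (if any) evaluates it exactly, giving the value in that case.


Classification (C = -\frac{4}{3}): 1F0 with upper {\frac{1}{12}}, lower {-}, argument x = \frac{3}{8}. Verdict at x = \frac{3}{8}: the binomial series (I4) matches (the 1F0 binomial series: exponent -1/12, x = \frac{3}{8}). Hence: \left(-\frac{4}{3}\right) \cdot \left(\frac{5}{8}\right)^{-\frac{1}{12}}.

Key step: t_0 being -\frac{4}{3}, the two geometric factors (C = -4/3, x = 3/8) combine into one argument.
Ratio: r(k) = \frac{3}{8} * (k+\frac{1}{12}) / [(k+1)] - poly over poly, x = \frac{3}{8} from leading terms; C = -\frac{4}{3} at k = 0.


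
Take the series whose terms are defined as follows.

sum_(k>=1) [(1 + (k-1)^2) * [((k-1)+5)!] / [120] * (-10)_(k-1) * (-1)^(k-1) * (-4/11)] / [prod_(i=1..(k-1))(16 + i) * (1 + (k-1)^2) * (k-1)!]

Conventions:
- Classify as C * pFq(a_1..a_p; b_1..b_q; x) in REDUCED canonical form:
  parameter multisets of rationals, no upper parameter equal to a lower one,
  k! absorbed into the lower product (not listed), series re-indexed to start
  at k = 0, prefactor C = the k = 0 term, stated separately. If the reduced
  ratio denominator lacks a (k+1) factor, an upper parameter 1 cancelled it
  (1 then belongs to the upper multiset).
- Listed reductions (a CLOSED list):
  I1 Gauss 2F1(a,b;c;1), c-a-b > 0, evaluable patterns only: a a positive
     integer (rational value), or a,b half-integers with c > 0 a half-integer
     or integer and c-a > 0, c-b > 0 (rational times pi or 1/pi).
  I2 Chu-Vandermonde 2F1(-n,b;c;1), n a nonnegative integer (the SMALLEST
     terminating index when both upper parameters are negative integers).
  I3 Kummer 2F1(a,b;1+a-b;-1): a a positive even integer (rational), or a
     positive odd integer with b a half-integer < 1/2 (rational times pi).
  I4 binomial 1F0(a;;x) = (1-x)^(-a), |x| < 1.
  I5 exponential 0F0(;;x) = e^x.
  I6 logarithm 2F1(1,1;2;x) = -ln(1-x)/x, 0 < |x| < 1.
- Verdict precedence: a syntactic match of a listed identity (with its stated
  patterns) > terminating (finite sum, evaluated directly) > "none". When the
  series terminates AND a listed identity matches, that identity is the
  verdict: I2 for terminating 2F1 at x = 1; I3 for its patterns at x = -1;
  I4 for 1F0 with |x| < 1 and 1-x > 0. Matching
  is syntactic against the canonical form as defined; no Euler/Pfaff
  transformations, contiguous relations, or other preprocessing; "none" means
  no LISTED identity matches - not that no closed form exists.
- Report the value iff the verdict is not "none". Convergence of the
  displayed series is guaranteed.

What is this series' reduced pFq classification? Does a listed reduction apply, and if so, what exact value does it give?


At argument -1: a 2F1 with upper {-10, 6}, lower {17}, scaled by C = -4/11. Verdict at x = -1: Kummer's theorem (I3) matches (x = -1; c = 17 equals 1+a-b for upper {-10, 6}: listed pattern). Value: -112/11.

Structural cue: with t_0 = -4/11, striking the common factor k^2 + 1 reduces the term (C = -4/11, x = -1).
Step ratio: r(k) = (-1) * (k-10) (k+6) / [(k+17) (k+1)] - rational; roots negated = parameters, x = (-1), C = -4/11.


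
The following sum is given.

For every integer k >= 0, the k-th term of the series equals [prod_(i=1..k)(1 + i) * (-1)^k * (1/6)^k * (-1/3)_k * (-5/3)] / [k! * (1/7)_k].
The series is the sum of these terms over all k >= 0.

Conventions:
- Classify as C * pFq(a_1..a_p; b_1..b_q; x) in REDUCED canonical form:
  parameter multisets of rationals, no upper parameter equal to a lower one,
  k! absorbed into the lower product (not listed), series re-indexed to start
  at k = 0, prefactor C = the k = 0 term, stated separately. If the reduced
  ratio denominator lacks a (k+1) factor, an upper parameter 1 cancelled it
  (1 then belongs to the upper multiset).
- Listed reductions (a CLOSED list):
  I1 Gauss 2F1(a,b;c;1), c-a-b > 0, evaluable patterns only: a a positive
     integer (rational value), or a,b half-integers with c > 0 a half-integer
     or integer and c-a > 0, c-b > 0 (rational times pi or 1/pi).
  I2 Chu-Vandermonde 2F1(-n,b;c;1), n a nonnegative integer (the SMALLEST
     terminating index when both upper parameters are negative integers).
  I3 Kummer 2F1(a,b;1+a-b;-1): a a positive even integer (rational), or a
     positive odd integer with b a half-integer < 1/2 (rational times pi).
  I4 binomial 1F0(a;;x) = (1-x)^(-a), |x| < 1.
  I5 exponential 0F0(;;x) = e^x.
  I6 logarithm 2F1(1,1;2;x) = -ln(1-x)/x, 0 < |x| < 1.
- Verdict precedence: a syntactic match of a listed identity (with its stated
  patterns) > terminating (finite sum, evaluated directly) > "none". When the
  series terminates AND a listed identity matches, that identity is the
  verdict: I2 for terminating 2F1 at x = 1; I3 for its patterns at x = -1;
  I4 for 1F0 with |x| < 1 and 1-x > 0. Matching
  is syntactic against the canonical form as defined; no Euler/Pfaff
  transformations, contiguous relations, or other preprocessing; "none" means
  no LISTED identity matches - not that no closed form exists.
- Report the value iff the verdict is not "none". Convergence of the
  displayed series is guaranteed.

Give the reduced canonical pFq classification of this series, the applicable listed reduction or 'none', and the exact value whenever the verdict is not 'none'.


Classification (C = -5/3): 2F1 with upper {-1/3, 2}, lower {1/7}, argument x = -1/6. Verdict: none. Every listed pattern misses the 2F1 form at -1/6, upper {-1/3, 2}.

The tell: t_0 = -5/3 here, and the running product (C = -5/3, x = -1/6) telescopes to a rising factorial.
Term ratio: r(k) = (-1/6) * (k-1/3) (k+2) / [(k+1/7) (k+1)] - rational in k. x = (-1/6); t_0 = -5/3; negate the roots.


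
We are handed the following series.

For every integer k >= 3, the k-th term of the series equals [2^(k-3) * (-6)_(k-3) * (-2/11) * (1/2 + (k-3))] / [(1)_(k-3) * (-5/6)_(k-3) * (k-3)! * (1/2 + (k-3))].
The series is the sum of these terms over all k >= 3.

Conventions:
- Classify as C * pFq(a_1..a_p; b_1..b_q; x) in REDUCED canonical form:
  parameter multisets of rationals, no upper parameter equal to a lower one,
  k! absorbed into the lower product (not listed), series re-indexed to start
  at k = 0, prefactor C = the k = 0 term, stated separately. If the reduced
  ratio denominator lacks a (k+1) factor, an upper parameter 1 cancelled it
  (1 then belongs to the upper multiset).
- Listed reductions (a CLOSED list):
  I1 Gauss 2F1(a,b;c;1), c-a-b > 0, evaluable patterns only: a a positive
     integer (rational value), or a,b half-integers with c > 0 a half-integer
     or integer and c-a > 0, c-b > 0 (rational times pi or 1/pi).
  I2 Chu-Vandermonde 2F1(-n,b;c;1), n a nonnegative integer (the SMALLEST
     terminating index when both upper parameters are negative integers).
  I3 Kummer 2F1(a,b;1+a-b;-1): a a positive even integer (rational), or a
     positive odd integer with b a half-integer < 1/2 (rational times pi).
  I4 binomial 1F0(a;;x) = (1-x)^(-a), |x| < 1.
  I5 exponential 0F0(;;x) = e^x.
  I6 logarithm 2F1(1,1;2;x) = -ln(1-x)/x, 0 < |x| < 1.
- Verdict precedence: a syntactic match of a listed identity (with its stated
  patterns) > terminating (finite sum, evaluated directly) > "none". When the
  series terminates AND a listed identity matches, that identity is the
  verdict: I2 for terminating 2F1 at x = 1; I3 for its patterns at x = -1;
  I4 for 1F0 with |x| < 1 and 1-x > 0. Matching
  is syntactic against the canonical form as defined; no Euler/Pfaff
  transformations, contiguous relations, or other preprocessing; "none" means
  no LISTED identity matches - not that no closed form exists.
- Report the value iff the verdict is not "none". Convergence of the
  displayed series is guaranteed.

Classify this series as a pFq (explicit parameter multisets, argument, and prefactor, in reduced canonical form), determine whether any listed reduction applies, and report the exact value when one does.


Reduced: x = 2, 1F2, upper = {-6}, lower = {-5/6, 1}, C = -2/11. Verdict: terminating. (-6)_k vanishes past k = 6, leaving a 7-term sum, computed directly. Exact value: 136357822/11886875.

The tell: with t_0 = -2/11, striking the common factor k + 1/2 reduces the term (prefactor -2/11).
Term ratio: r(k) = 2 * (k-6) / [(k-5/6) (k+1) (k+1)] - rational; roots negated = parameters, x = 2, C = -2/11.
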